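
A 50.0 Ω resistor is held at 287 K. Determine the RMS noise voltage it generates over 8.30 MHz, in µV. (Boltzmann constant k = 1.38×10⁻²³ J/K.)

V_n = √(4kTRB)
4kTRB = 4 × 1.38×10⁻²³ × 287 × 5.00×10¹ × 8.30×10⁶ = 6.57×10⁻¹² V²
V_n = √(6.57×10⁻¹²) = 2.56×10⁻⁶ V = 2.56 µV

2.56 µV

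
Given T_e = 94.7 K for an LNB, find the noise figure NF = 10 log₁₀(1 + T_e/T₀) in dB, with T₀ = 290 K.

F = 1 + T_e/T₀ = 1 + 94.7/290 = 1.32655
NF = 10 log₁₀(1.32655) = 1.23 dB

1.23 dB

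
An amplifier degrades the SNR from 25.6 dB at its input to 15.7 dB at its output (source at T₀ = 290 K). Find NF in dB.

NF (dB) = SNR_in(dB) − SNR_out(dB) when the source is at T₀
NF = 25.6 − 15.7 = 9.9 dB

9.9 dB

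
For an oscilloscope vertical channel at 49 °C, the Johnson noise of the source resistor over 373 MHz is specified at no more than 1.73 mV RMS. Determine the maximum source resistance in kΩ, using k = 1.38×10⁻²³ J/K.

451 kΩ

T = 49 °C + 273.15 = 322.15 K
Johnson–Nyquist: V_n = √(4kTRB) ⇒ R = V_n² / (4kTB)
4kTB = 4 × 1.38×10⁻²³ × 322.15 × 3.73×10⁸ = 6.63×10⁻¹²
R = (1.73×10⁻³)² / 6.63×10⁻¹² = 4.51×10⁵ Ω = 451 kΩ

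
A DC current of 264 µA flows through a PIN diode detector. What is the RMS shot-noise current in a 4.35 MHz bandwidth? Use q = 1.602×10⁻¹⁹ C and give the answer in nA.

I_n = √(2qI·B)
2qI·B = 2 × 1.602×10⁻¹⁹ × 2.64×10⁻⁴ × 4.35×10⁶ = 3.68×10⁻¹⁶ A²
I_n = √(3.68×10⁻¹⁶) = 1.92×10⁻⁸ A = 19.2 nA

19.2 nA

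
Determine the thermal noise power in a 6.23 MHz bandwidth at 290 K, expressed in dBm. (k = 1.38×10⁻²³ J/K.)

P_n = kTB = 1.38×10⁻²³ × 290 × 6.23×10⁶ = 2.49×10⁻¹⁴ W
In dBm: 10 log₁₀(2.49×10⁻¹⁴ / 10⁻³) = −106.0 dBm

−106.0 dBm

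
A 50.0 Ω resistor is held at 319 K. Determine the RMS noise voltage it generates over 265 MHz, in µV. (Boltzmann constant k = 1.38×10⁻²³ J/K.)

15.3 µV

V_n = √(4kTRB)
4kTRB = 4 × 1.38×10⁻²³ × 319 × 5.00×10¹ × 2.65×10⁸ = 2.33×10⁻¹⁰ V²
V_n = √(2.33×10⁻¹⁰) = 1.53×10⁻⁵ V = 15.3 µV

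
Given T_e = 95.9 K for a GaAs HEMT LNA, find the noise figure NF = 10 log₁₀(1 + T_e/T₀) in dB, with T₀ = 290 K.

1.24 dB

F = 1 + T_e/T₀ = 1 + 95.9/290 = 1.33069
NF = 10 log₁₀(1.33069) = 1.24 dB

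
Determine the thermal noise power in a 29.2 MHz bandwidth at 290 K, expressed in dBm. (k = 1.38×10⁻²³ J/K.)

P_n = kTB = 1.38×10⁻²³ × 290 × 2.92×10⁷ = 1.17×10⁻¹³ W
In dBm: 10 log₁₀(1.17×10⁻¹³ / 10⁻³) = −99.3 dBm

−99.3 dBm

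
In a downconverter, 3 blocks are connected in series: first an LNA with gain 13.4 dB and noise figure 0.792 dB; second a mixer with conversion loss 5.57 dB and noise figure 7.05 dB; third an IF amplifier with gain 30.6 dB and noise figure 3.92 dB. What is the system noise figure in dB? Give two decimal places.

Convert to linear (a loss of L dB is a gain of −L dB): F_i = 10^(NF_i/10), G_i = 10^(G_i,dB/10)
  Stage 1: F_1 = 10^(0.792/10) = 1.200, G_1 = 10^(13.4/10) = 21.88
  Stage 2: F_2 = 10^(7.05/10) = 5.070, G_2 = 10^(−5.57/10) = 0.2773
  Stage 3: F_3 = 10^(3.92/10) = 2.466, G_3 = 10^(30.6/10) = 1148
Friis cascade:
  F = 1.200 + (5.070 − 1)/21.88 + (2.466 − 1)/6.067 = 1.628
NF = 10 log₁₀(1.628) = 2.12 dB

2.12 dB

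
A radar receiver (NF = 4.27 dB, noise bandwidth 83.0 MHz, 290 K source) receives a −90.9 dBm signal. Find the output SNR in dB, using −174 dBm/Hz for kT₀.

Noise floor: N = −174 + 10 log₁₀(B) + NF
10 log₁₀(8.30×10⁷) = 79.19 dB
N = −174 + 79.19 + 4.27 = −90.54 dBm
SNR = P_sig − N = −90.9 − (−90.54) = −0.36 dB → −0.4 dB

−0.4 dB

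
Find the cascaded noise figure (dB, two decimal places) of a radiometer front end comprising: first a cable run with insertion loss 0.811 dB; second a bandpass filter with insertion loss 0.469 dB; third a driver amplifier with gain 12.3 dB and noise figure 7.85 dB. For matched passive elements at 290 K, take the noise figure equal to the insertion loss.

9.13 dB

Convert to linear (a loss of L dB is a gain of −L dB): F_i = 10^(NF_i/10), G_i = 10^(G_i,dB/10)
  Stage 1: F_1 = 10^(0.811/10) = 1.205, G_1 = 10^(−0.811/10) = 0.8297
  Stage 2: F_2 = 10^(0.469/10) = 1.114, G_2 = 10^(−0.469/10) = 0.8976
  Stage 3: F_3 = 10^(7.85/10) = 6.095, G_3 = 10^(12.3/10) = 16.98
Friis cascade:
  F = 1.205 + (1.114 − 1)/0.8297 + (6.095 − 1)/0.7447 = 8.185
NF = 10 log₁₀(8.185) = 9.13 dB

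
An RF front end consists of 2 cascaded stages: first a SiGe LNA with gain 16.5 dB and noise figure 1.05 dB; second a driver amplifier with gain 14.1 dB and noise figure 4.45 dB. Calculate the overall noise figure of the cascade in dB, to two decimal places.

Convert to linear (a loss of L dB is a gain of −L dB): F_i = 10^(NF_i/10), G_i = 10^(G_i,dB/10)
  Stage 1: F_1 = 10^(1.05/10) = 1.274, G_1 = 10^(16.5/10) = 44.67
  Stage 2: F_2 = 10^(4.45/10) = 2.786, G_2 = 10^(14.1/10) = 25.70
Friis cascade:
  F = 1.274 + (2.786 − 1)/44.67 = 1.313
NF = 10 log₁₀(1.313) = 1.18 dB

1.18 dB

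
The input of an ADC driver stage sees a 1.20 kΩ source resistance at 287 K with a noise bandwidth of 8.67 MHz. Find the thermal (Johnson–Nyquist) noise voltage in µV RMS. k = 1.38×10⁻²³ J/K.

12.8 µV

V_n = √(4kTRB)
4kTRB = 4 × 1.38×10⁻²³ × 287 × 1.20×10³ × 8.67×10⁶ = 1.65×10⁻¹⁰ V²
V_n = √(1.65×10⁻¹⁰) = 1.28×10⁻⁵ V = 12.8 µV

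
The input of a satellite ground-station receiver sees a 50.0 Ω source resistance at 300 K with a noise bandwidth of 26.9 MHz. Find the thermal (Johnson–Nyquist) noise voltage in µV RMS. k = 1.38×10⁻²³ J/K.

4.72 µV

V_n = √(4kTRB)
4kTRB = 4 × 1.38×10⁻²³ × 300 × 5.00×10¹ × 2.69×10⁷ = 2.23×10⁻¹¹ V²
V_n = √(2.23×10⁻¹¹) = 4.72×10⁻⁶ V = 4.72 µV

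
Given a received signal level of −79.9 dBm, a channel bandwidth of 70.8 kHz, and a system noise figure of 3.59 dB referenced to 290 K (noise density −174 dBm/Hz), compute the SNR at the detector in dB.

Noise floor: N = −174 + 10 log₁₀(B) + NF
10 log₁₀(7.08×10⁴) = 48.5 dB
N = −174 + 48.5 + 3.59 = −121.91 dBm
SNR = P_sig − N = −79.9 − (−121.91) = 42.01 dB → 42.0 dB

42.0 dB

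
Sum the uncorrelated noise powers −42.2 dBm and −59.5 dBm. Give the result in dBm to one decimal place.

Convert to linear, add, convert back:
P₁ = 6.03×10⁻⁸ W, P₂ = 1.12×10⁻⁹ W
P_tot = 6.14×10⁻⁸ W → 10 log₁₀(P_tot / 10⁻³) = −42.1 dBm

−42.1 dBm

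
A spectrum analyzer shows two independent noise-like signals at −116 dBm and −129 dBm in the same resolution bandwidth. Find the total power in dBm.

−115.8 dBm

Convert to linear, add, convert back:
P₁ = 2.51×10⁻¹⁵ W, P₂ = 1.26×10⁻¹⁶ W
P_tot = 2.64×10⁻¹⁵ W → 10 log₁₀(P_tot / 10⁻³) = −115.8 dBm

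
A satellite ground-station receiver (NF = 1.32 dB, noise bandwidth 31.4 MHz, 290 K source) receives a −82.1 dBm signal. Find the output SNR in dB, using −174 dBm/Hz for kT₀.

15.6 dB

Noise floor: N = −174 + 10 log₁₀(B) + NF
10 log₁₀(3.14×10⁷) = 74.97 dB
N = −174 + 74.97 + 1.32 = −97.71 dBm
SNR = P_sig − N = −82.1 − (−97.71) = 15.61 dB → 15.6 dB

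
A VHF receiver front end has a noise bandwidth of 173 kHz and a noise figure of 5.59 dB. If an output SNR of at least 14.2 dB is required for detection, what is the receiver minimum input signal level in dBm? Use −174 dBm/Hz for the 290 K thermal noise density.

Sensitivity = −174 + 10 log₁₀(B) + NF + SNR_min
= −174 + 52.38 + 5.59 + 14.2
= −101.83 dBm → −101.8 dBm

−101.8 dBm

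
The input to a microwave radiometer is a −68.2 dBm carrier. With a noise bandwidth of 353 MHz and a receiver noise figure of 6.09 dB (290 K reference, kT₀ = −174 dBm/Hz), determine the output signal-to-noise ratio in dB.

Noise floor: N = −174 + 10 log₁₀(B) + NF
10 log₁₀(3.53×10⁸) = 85.48 dB
N = −174 + 85.48 + 6.09 = −82.43 dBm
SNR = P_sig − N = −68.2 − (−82.43) = 14.23 dB → 14.2 dB

14.2 dB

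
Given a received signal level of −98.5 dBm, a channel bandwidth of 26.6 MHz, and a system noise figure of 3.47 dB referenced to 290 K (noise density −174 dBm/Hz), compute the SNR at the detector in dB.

Noise floor: N = −174 + 10 log₁₀(B) + NF
10 log₁₀(2.66×10⁷) = 74.25 dB
N = −174 + 74.25 + 3.47 = −96.28 dBm
SNR = P_sig − N = −98.5 − (−96.28) = −2.22 dB → −2.2 dB

−2.2 dB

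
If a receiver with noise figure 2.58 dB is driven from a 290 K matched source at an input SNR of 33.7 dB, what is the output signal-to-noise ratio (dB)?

By definition F = SNR_in/SNR_out, so in dB: SNR_out = SNR_in − NF
SNR_out = 33.7 − 2.58 = 31.12 dB

31.12 dB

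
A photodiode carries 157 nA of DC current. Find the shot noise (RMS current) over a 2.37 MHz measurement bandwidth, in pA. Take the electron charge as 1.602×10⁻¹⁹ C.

I_n = √(2qI·B)
2qI·B = 2 × 1.602×10⁻¹⁹ × 1.57×10⁻⁷ × 2.37×10⁶ = 1.19×10⁻¹⁹ A²
I_n = √(1.19×10⁻¹⁹) = 3.45×10⁻¹⁰ A = 345 pA

345 pA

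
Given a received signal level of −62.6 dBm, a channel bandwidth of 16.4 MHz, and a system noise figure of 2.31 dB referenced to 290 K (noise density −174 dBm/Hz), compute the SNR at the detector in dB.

Noise floor: N = −174 + 10 log₁₀(B) + NF
10 log₁₀(1.64×10⁷) = 72.15 dB
N = −174 + 72.15 + 2.31 = −99.54 dBm
SNR = P_sig − N = −62.6 − (−99.54) = 36.94 dB → 36.9 dB

36.9 dB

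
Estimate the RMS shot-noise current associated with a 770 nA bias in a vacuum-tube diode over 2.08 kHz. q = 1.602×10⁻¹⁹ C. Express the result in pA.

22.7 pA

I_n = √(2qI·B)
2qI·B = 2 × 1.602×10⁻¹⁹ × 7.70×10⁻⁷ × 2.08×10³ = 5.13×10⁻²² A²
I_n = √(5.13×10⁻²²) = 2.27×10⁻¹¹ A = 22.7 pA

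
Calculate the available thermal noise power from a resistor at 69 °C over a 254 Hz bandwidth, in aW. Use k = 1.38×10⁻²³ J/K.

T = 69 °C + 273.15 = 342.15 K
P_n = kTB = 1.38×10⁻²³ × 342.15 × 2.54×10² = 1.20×10⁻¹⁸ W = 1.20 aW

1.20 aW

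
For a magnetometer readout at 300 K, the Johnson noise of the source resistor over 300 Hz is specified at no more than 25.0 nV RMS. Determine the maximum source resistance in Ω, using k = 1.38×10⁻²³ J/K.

Johnson–Nyquist: V_n = √(4kTRB) ⇒ R = V_n² / (4kTB)
4kTB = 4 × 1.38×10⁻²³ × 300 × 3.00×10² = 4.97×10⁻¹⁸
R = (2.50×10⁻⁸)² / 4.97×10⁻¹⁸ = 1.26×10² Ω = 126 Ω

126 Ω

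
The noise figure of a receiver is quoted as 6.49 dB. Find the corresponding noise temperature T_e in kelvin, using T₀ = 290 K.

1002 K

F = 10^(6.49/10) = 4.45656
T_e = (F − 1)·T₀ = (4.45656 − 1) × 290 = 1002 K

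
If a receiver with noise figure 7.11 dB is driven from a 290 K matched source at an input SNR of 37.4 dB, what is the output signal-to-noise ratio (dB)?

By definition F = SNR_in/SNR_out, so in dB: SNR_out = SNR_in − NF
SNR_out = 37.4 − 7.11 = 30.29 dB

30.29 dB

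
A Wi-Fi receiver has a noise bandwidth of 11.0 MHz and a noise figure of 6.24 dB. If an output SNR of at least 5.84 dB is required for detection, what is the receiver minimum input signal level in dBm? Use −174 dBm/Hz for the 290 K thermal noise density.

−91.5 dBm

Sensitivity = −174 + 10 log₁₀(B) + NF + SNR_min
= −174 + 70.41 + 6.24 + 5.84
= −91.51 dBm → −91.5 dBm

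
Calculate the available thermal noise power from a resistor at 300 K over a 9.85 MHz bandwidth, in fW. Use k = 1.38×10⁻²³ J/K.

40.8 fW

P_n = kTB = 1.38×10⁻²³ × 300 × 9.85×10⁶ = 4.08×10⁻¹⁴ W = 40.8 fW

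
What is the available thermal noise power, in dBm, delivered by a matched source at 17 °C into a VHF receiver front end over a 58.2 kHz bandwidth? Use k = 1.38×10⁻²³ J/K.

T = 17 °C + 273.15 = 290.15 K
P_n = kTB = 1.38×10⁻²³ × 290.15 × 5.82×10⁴ = 2.33×10⁻¹⁶ W
In dBm: 10 log₁₀(2.33×10⁻¹⁶ / 10⁻³) = −126.3 dBm

−126.3 dBm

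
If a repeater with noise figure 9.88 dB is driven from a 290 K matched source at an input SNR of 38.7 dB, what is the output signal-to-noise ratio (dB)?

By definition F = SNR_in/SNR_out, so in dB: SNR_out = SNR_in − NF
SNR_out = 38.7 − 9.88 = 28.82 dB

28.82 dB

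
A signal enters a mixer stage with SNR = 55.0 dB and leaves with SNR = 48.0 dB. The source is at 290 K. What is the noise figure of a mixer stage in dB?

NF (dB) = SNR_in(dB) − SNR_out(dB) when the source is at T₀
NF = 55.0 − 48.0 = 7.0 dB

7.0 dB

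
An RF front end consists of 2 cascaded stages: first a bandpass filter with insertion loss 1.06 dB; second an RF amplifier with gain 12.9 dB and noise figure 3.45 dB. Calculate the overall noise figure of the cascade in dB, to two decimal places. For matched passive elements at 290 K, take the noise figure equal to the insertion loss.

Convert to linear (a loss of L dB is a gain of −L dB): F_i = 10^(NF_i/10), G_i = 10^(G_i,dB/10)
  Stage 1: F_1 = 10^(1.06/10) = 1.276, G_1 = 10^(−1.06/10) = 0.7834
  Stage 2: F_2 = 10^(3.45/10) = 2.213, G_2 = 10^(12.9/10) = 19.50
Friis cascade:
  F = 1.276 + (2.213 − 1)/0.7834 = 2.825
NF = 10 log₁₀(2.825) = 4.51 dB

4.51 dB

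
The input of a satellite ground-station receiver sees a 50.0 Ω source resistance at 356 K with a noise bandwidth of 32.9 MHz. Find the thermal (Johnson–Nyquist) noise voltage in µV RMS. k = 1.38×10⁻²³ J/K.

5.69 µV

V_n = √(4kTRB)
4kTRB = 4 × 1.38×10⁻²³ × 356 × 5.00×10¹ × 3.29×10⁷ = 3.23×10⁻¹¹ V²
V_n = √(3.23×10⁻¹¹) = 5.69×10⁻⁶ V = 5.69 µV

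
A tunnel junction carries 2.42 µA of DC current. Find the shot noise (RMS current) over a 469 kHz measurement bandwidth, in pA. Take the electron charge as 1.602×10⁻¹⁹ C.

603 pA

I_n = √(2qI·B)
2qI·B = 2 × 1.602×10⁻¹⁹ × 2.42×10⁻⁶ × 4.69×10⁵ = 3.64×10⁻¹⁹ A²
I_n = √(3.64×10⁻¹⁹) = 6.03×10⁻¹⁰ A = 603 pA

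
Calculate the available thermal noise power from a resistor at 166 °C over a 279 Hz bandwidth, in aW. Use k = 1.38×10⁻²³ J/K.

T = 166 °C + 273.15 = 439.15 K
P_n = kTB = 1.38×10⁻²³ × 439.15 × 2.79×10² = 1.69×10⁻¹⁸ W = 1.69 aW

1.69 aW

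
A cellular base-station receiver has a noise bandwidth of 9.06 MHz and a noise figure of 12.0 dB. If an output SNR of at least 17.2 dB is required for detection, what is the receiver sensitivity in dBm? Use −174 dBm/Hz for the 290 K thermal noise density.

−75.2 dBm

Sensitivity = −174 + 10 log₁₀(B) + NF + SNR_min
= −174 + 69.57 + 12.0 + 17.2
= −75.23 dBm → −75.2 dBm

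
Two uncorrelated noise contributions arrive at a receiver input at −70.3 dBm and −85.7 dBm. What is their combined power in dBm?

−70.2 dBm

Convert to linear, add, convert back:
P₁ = 9.33×10⁻¹¹ W, P₂ = 2.69×10⁻¹² W
P_tot = 9.60×10⁻¹¹ W → 10 log₁₀(P_tot / 10⁻³) = −70.2 dBm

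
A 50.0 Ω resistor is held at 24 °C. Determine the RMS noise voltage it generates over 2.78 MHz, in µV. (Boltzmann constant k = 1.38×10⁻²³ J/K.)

T = 24 °C + 273.15 = 297.15 K
V_n = √(4kTRB)
4kTRB = 4 × 1.38×10⁻²³ × 297.15 × 5.00×10¹ × 2.78×10⁶ = 2.28×10⁻¹² V²
V_n = √(2.28×10⁻¹²) = 1.51×10⁻⁶ V = 1.51 µV

1.51 µV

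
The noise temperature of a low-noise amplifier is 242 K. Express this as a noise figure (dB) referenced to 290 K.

F = 1 + T_e/T₀ = 1 + 242/290 = 1.83448
NF = 10 log₁₀(1.83448) = 2.64 dB

2.64 dB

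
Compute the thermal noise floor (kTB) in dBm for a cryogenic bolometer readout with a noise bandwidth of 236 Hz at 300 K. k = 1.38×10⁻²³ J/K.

−150.1 dBm

P_n = kTB = 1.38×10⁻²³ × 300 × 2.36×10² = 9.77×10⁻¹⁹ W
In dBm: 10 log₁₀(9.77×10⁻¹⁹ / 10⁻³) = −150.1 dBm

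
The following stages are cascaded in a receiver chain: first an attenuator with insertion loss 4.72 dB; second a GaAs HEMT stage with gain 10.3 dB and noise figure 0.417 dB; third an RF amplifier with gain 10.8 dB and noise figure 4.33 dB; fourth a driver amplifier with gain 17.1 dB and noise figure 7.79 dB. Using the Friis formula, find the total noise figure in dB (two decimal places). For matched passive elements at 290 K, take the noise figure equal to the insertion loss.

Convert to linear (a loss of L dB is a gain of −L dB): F_i = 10^(NF_i/10), G_i = 10^(G_i,dB/10)
  Stage 1: F_1 = 10^(4.72/10) = 2.965, G_1 = 10^(−4.72/10) = 0.3373
  Stage 2: F_2 = 10^(0.417/10) = 1.101, G_2 = 10^(10.3/10) = 10.72
  Stage 3: F_3 = 10^(4.33/10) = 2.710, G_3 = 10^(10.8/10) = 12.02
  Stage 4: F_4 = 10^(7.79/10) = 6.012, G_4 = 10^(17.1/10) = 51.29
Friis cascade:
  F = 2.965 + (1.101 − 1)/0.3373 + (2.710 − 1)/3.614 + (6.012 − 1)/43.45 = 3.852
NF = 10 log₁₀(3.852) = 5.86 dB

5.86 dB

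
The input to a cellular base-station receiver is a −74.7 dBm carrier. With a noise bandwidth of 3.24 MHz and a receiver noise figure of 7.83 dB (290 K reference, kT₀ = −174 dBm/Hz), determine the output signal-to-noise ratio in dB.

26.4 dB

Noise floor: N = −174 + 10 log₁₀(B) + NF
10 log₁₀(3.24×10⁶) = 65.11 dB
N = −174 + 65.11 + 7.83 = −101.06 dBm
SNR = P_sig − N = −74.7 − (−101.06) = 26.36 dB → 26.4 dB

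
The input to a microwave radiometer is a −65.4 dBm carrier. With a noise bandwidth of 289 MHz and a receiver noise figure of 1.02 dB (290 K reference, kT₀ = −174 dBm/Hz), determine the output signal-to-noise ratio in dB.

Noise floor: N = −174 + 10 log₁₀(B) + NF
10 log₁₀(2.89×10⁸) = 84.61 dB
N = −174 + 84.61 + 1.02 = −88.37 dBm
SNR = P_sig − N = −65.4 − (−88.37) = 22.97 dB → 23.0 dB

23.0 dB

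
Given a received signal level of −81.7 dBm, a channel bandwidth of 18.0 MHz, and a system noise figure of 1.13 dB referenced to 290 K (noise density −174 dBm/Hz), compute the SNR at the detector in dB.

18.6 dB

Noise floor: N = −174 + 10 log₁₀(B) + NF
10 log₁₀(1.80×10⁷) = 72.55 dB
N = −174 + 72.55 + 1.13 = −100.32 dBm
SNR = P_sig − N = −81.7 − (−100.32) = 18.62 dB → 18.6 dB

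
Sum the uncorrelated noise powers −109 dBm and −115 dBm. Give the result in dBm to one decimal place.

Convert to linear, add, convert back:
P₁ = 1.26×10⁻¹⁴ W, P₂ = 3.16×10⁻¹⁵ W
P_tot = 1.58×10⁻¹⁴ W → 10 log₁₀(P_tot / 10⁻³) = −108.0 dBm

−108.0 dBm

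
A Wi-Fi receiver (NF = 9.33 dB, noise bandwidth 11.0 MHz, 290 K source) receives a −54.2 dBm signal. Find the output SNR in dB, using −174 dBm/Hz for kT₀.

40.1 dB

Noise floor: N = −174 + 10 log₁₀(B) + NF
10 log₁₀(1.10×10⁷) = 70.41 dB
N = −174 + 70.41 + 9.33 = −94.26 dBm
SNR = P_sig − N = −54.2 − (−94.26) = 40.06 dB → 40.1 dB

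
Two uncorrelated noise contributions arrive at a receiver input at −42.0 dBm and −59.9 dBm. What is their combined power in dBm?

Convert to linear, add, convert back:
P₁ = 6.31×10⁻⁸ W, P₂ = 1.02×10⁻⁹ W
P_tot = 6.41×10⁻⁸ W → 10 log₁₀(P_tot / 10⁻³) = −41.9 dBm

−41.9 dBm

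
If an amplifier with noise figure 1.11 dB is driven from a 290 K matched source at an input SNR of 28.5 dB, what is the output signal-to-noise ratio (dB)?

By definition F = SNR_in/SNR_out, so in dB: SNR_out = SNR_in − NF
SNR_out = 28.5 − 1.11 = 27.39 dB

27.39 dB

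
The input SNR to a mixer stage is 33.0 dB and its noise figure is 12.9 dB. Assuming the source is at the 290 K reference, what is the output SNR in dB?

By definition F = SNR_in/SNR_out, so in dB: SNR_out = SNR_in − NF
SNR_out = 33.0 − 12.9 = 20.1 dB

20.1 dB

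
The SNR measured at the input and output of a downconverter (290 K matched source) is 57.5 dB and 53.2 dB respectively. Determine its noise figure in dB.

NF (dB) = SNR_in(dB) − SNR_out(dB) when the source is at T₀
NF = 57.5 − 53.2 = 4.3 dB

4.3 dB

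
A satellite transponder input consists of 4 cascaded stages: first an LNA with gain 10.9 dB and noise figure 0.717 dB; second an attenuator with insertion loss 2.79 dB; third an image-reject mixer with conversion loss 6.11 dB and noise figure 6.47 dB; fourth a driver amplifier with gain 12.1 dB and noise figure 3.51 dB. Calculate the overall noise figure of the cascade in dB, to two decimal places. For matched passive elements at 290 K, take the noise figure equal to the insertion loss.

Convert to linear (a loss of L dB is a gain of −L dB): F_i = 10^(NF_i/10), G_i = 10^(G_i,dB/10)
  Stage 1: F_1 = 10^(0.717/10) = 1.180, G_1 = 10^(10.9/10) = 12.30
  Stage 2: F_2 = 10^(2.79/10) = 1.901, G_2 = 10^(−2.79/10) = 0.5260
  Stage 3: F_3 = 10^(6.47/10) = 4.436, G_3 = 10^(−6.11/10) = 0.2449
  Stage 4: F_4 = 10^(3.51/10) = 2.244, G_4 = 10^(12.1/10) = 16.22
Friis cascade:
  F = 1.180 + (1.901 − 1)/12.30 + (4.436 − 1)/6.471 + (2.244 − 1)/1.585 = 2.569
NF = 10 log₁₀(2.569) = 4.10 dB

4.10 dB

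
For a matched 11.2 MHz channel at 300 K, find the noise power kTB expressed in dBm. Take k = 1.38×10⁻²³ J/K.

P_n = kTB = 1.38×10⁻²³ × 300 × 1.12×10⁷ = 4.64×10⁻¹⁴ W
In dBm: 10 log₁₀(4.64×10⁻¹⁴ / 10⁻³) = −103.3 dBm

−103.3 dBm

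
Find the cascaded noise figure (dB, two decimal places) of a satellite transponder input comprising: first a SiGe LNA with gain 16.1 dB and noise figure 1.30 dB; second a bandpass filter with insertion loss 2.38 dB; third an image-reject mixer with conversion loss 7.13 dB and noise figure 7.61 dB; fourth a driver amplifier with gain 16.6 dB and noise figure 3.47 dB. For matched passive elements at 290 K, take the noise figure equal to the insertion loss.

Convert to linear (a loss of L dB is a gain of −L dB): F_i = 10^(NF_i/10), G_i = 10^(G_i,dB/10)
  Stage 1: F_1 = 10^(1.30/10) = 1.349, G_1 = 10^(16.1/10) = 40.74
  Stage 2: F_2 = 10^(2.38/10) = 1.730, G_2 = 10^(−2.38/10) = 0.5781
  Stage 3: F_3 = 10^(7.61/10) = 5.768, G_3 = 10^(−7.13/10) = 0.1936
  Stage 4: F_4 = 10^(3.47/10) = 2.223, G_4 = 10^(16.6/10) = 45.71
Friis cascade:
  F = 1.349 + (1.730 − 1)/40.74 + (5.768 − 1)/23.55 + (2.223 − 1)/4.560 = 1.838
NF = 10 log₁₀(1.838) = 2.64 dB

2.64 dB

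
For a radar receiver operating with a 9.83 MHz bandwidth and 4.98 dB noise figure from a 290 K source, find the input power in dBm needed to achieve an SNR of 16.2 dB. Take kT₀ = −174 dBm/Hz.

Sensitivity = −174 + 10 log₁₀(B) + NF + SNR_min
= −174 + 69.93 + 4.98 + 16.2
= −82.89 dBm → −82.9 dBm

−82.9 dBm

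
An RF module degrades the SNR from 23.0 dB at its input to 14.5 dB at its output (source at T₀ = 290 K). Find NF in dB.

8.5 dB

NF (dB) = SNR_in(dB) − SNR_out(dB) when the source is at T₀
NF = 23.0 − 14.5 = 8.5 dB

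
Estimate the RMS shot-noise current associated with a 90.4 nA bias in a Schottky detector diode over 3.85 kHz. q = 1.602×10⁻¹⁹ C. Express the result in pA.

I_n = √(2qI·B)
2qI·B = 2 × 1.602×10⁻¹⁹ × 9.04×10⁻⁸ × 3.85×10³ = 1.12×10⁻²² A²
I_n = √(1.12×10⁻²²) = 1.06×10⁻¹¹ A = 10.6 pA

10.6 pA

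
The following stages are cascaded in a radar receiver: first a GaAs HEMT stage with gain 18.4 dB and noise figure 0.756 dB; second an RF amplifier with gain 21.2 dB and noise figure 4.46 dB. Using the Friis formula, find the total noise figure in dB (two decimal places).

Convert to linear (a loss of L dB is a gain of −L dB): F_i = 10^(NF_i/10), G_i = 10^(G_i,dB/10)
  Stage 1: F_1 = 10^(0.756/10) = 1.190, G_1 = 10^(18.4/10) = 69.18
  Stage 2: F_2 = 10^(4.46/10) = 2.793, G_2 = 10^(21.2/10) = 131.8
Friis cascade:
  F = 1.190 + (2.793 − 1)/69.18 = 1.216
NF = 10 log₁₀(1.216) = 0.85 dB

0.85 dB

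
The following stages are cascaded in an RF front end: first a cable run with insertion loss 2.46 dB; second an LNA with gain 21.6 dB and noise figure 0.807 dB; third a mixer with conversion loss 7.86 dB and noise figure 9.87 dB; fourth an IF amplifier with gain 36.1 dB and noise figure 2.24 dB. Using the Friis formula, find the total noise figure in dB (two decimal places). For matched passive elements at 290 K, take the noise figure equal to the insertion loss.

Convert to linear (a loss of L dB is a gain of −L dB): F_i = 10^(NF_i/10), G_i = 10^(G_i,dB/10)
  Stage 1: F_1 = 10^(2.46/10) = 1.762, G_1 = 10^(−2.46/10) = 0.5675
  Stage 2: F_2 = 10^(0.807/10) = 1.204, G_2 = 10^(21.6/10) = 144.5
  Stage 3: F_3 = 10^(9.87/10) = 9.705, G_3 = 10^(−7.86/10) = 0.1637
  Stage 4: F_4 = 10^(2.24/10) = 1.675, G_4 = 10^(36.1/10) = 4074
Friis cascade:
  F = 1.762 + (1.204 − 1)/0.5675 + (9.705 − 1)/82.04 + (1.675 − 1)/13.43 = 2.278
NF = 10 log₁₀(2.278) = 3.58 dB

3.58 dB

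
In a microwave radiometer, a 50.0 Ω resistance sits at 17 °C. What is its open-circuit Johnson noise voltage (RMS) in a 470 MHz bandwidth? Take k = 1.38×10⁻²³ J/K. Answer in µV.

19.4 µV

T = 17 °C + 273.15 = 290.15 K
V_n = √(4kTRB)
4kTRB = 4 × 1.38×10⁻²³ × 290.15 × 5.00×10¹ × 4.70×10⁸ = 3.76×10⁻¹⁰ V²
V_n = √(3.76×10⁻¹⁰) = 1.94×10⁻⁵ V = 19.4 µV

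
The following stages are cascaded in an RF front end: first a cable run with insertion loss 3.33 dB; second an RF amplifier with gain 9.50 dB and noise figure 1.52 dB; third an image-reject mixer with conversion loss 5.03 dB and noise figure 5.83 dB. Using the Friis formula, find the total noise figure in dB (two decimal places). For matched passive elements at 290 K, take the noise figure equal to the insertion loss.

Convert to linear (a loss of L dB is a gain of −L dB): F_i = 10^(NF_i/10), G_i = 10^(G_i,dB/10)
  Stage 1: F_1 = 10^(3.33/10) = 2.153, G_1 = 10^(−3.33/10) = 0.4645
  Stage 2: F_2 = 10^(1.52/10) = 1.419, G_2 = 10^(9.50/10) = 8.913
  Stage 3: F_3 = 10^(5.83/10) = 3.828, G_3 = 10^(−5.03/10) = 0.3141
Friis cascade:
  F = 2.153 + (1.419 − 1)/0.4645 + (3.828 − 1)/4.140 = 3.738
NF = 10 log₁₀(3.738) = 5.73 dB

5.73 dB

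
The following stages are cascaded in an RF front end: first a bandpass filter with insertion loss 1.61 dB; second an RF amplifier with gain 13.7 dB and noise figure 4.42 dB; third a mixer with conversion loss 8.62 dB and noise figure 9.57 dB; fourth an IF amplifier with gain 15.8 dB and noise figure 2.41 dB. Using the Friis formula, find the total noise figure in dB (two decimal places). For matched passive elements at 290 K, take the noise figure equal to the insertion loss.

6.85 dB

Convert to linear (a loss of L dB is a gain of −L dB): F_i = 10^(NF_i/10), G_i = 10^(G_i,dB/10)
  Stage 1: F_1 = 10^(1.61/10) = 1.449, G_1 = 10^(−1.61/10) = 0.6902
  Stage 2: F_2 = 10^(4.42/10) = 2.767, G_2 = 10^(13.7/10) = 23.44
  Stage 3: F_3 = 10^(9.57/10) = 9.057, G_3 = 10^(−8.62/10) = 0.1374
  Stage 4: F_4 = 10^(2.41/10) = 1.742, G_4 = 10^(15.8/10) = 38.02
Friis cascade:
  F = 1.449 + (2.767 − 1)/0.6902 + (9.057 − 1)/16.18 + (1.742 − 1)/2.223 = 4.840
NF = 10 log₁₀(4.840) = 6.85 dB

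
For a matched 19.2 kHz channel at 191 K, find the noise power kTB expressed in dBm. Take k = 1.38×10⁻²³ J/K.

P_n = kTB = 1.38×10⁻²³ × 191 × 1.92×10⁴ = 5.06×10⁻¹⁷ W
In dBm: 10 log₁₀(5.06×10⁻¹⁷ / 10⁻³) = −133.0 dBm

−133.0 dBm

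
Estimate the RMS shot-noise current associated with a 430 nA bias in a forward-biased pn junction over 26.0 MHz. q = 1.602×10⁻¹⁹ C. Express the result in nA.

1.89 nA

I_n = √(2qI·B)
2qI·B = 2 × 1.602×10⁻¹⁹ × 4.30×10⁻⁷ × 2.60×10⁷ = 3.58×10⁻¹⁸ A²
I_n = √(3.58×10⁻¹⁸) = 1.89×10⁻⁹ A = 1.89 nA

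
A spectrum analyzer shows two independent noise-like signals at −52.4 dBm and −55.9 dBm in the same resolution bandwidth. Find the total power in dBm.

Convert to linear, add, convert back:
P₁ = 5.75×10⁻⁹ W, P₂ = 2.57×10⁻⁹ W
P_tot = 8.32×10⁻⁹ W → 10 log₁₀(P_tot / 10⁻³) = −50.8 dBm

−50.8 dBm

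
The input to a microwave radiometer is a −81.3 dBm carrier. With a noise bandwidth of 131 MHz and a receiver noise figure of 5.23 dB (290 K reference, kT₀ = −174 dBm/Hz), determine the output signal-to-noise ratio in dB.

Noise floor: N = −174 + 10 log₁₀(B) + NF
10 log₁₀(1.31×10⁸) = 81.17 dB
N = −174 + 81.17 + 5.23 = −87.60 dBm
SNR = P_sig − N = −81.3 − (−87.60) = 6.30 dB → 6.3 dB

6.3 dB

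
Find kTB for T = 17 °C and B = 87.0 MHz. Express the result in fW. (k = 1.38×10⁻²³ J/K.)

T = 17 °C + 273.15 = 290.15 K
P_n = kTB = 1.38×10⁻²³ × 290.15 × 8.70×10⁷ = 3.48×10⁻¹³ W = 348 fW

348 fW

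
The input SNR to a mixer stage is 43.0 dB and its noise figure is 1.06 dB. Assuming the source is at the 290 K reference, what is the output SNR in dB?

By definition F = SNR_in/SNR_out, so in dB: SNR_out = SNR_in − NF
SNR_out = 43.0 − 1.06 = 41.94 dB

41.94 dB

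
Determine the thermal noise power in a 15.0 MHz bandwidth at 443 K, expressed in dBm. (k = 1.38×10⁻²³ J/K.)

P_n = kTB = 1.38×10⁻²³ × 443 × 1.50×10⁷ = 9.17×10⁻¹⁴ W
In dBm: 10 log₁₀(9.17×10⁻¹⁴ / 10⁻³) = −100.4 dBm

−100.4 dBm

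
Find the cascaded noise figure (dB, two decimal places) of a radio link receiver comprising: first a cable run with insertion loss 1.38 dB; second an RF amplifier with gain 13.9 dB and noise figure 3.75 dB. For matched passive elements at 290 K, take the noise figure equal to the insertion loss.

5.13 dB

Convert to linear (a loss of L dB is a gain of −L dB): F_i = 10^(NF_i/10), G_i = 10^(G_i,dB/10)
  Stage 1: F_1 = 10^(1.38/10) = 1.374, G_1 = 10^(−1.38/10) = 0.7278
  Stage 2: F_2 = 10^(3.75/10) = 2.371, G_2 = 10^(13.9/10) = 24.55
Friis cascade:
  F = 1.374 + (2.371 − 1)/0.7278 = 3.258
NF = 10 log₁₀(3.258) = 5.13 dB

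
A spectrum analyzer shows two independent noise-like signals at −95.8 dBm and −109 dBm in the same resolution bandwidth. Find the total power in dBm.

Convert to linear, add, convert back:
P₁ = 2.63×10⁻¹³ W, P₂ = 1.26×10⁻¹⁴ W
P_tot = 2.76×10⁻¹³ W → 10 log₁₀(P_tot / 10⁻³) = −95.6 dBm

−95.6 dBm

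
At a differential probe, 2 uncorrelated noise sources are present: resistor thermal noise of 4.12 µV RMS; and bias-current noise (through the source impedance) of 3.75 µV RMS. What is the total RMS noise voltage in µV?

5.57 µV

Uncorrelated sources add in power (mean-square): V_tot = √(ΣV_i²)
V_tot = √[(4.12×10⁻⁶)² + (3.75×10⁻⁶)²] = 5.57×10⁻⁶ V = 5.57 µV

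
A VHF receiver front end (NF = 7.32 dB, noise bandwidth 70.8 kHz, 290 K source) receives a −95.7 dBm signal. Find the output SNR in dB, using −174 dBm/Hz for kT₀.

22.5 dB

Noise floor: N = −174 + 10 log₁₀(B) + NF
10 log₁₀(7.08×10⁴) = 48.5 dB
N = −174 + 48.5 + 7.32 = −118.18 dBm
SNR = P_sig − N = −95.7 − (−118.18) = 22.48 dB → 22.5 dB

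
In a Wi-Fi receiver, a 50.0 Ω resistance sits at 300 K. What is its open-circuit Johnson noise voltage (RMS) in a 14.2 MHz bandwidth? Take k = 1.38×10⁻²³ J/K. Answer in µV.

3.43 µV

V_n = √(4kTRB)
4kTRB = 4 × 1.38×10⁻²³ × 300 × 5.00×10¹ × 1.42×10⁷ = 1.18×10⁻¹¹ V²
V_n = √(1.18×10⁻¹¹) = 3.43×10⁻⁶ V = 3.43 µV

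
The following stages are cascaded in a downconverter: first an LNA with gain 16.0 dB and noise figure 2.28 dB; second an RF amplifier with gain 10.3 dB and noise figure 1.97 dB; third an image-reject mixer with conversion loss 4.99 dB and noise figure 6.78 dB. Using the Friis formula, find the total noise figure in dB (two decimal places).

2.34 dB

Convert to linear (a loss of L dB is a gain of −L dB): F_i = 10^(NF_i/10), G_i = 10^(G_i,dB/10)
  Stage 1: F_1 = 10^(2.28/10) = 1.690, G_1 = 10^(16.0/10) = 39.81
  Stage 2: F_2 = 10^(1.97/10) = 1.574, G_2 = 10^(10.3/10) = 10.72
  Stage 3: F_3 = 10^(6.78/10) = 4.764, G_3 = 10^(−4.99/10) = 0.3170
Friis cascade:
  F = 1.690 + (1.574 − 1)/39.81 + (4.764 − 1)/426.6 = 1.714
NF = 10 log₁₀(1.714) = 2.34 dB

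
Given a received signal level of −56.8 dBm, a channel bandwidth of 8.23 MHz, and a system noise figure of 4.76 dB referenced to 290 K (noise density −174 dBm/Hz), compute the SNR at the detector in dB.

Noise floor: N = −174 + 10 log₁₀(B) + NF
10 log₁₀(8.23×10⁶) = 69.15 dB
N = −174 + 69.15 + 4.76 = −100.09 dBm
SNR = P_sig − N = −56.8 − (−100.09) = 43.29 dB → 43.3 dB

43.3 dB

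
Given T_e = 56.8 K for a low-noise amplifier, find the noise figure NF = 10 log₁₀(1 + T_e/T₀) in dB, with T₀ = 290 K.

F = 1 + T_e/T₀ = 1 + 56.8/290 = 1.19586
NF = 10 log₁₀(1.19586) = 0.777 dB

0.777 dB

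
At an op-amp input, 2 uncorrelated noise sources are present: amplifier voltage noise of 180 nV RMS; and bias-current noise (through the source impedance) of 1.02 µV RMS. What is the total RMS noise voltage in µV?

1.04 µV

Uncorrelated sources add in power (mean-square): V_tot = √(ΣV_i²)
V_tot = √[(1.80×10⁻⁷)² + (1.02×10⁻⁶)²] = 1.04×10⁻⁶ V = 1.04 µV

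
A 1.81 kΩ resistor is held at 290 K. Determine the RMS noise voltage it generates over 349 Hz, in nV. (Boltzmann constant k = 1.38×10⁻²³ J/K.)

V_n = √(4kTRB)
4kTRB = 4 × 1.38×10⁻²³ × 290 × 1.81×10³ × 3.49×10² = 1.01×10⁻¹⁴ V²
V_n = √(1.01×10⁻¹⁴) = 1.01×10⁻⁷ V = 101 nV

101 nV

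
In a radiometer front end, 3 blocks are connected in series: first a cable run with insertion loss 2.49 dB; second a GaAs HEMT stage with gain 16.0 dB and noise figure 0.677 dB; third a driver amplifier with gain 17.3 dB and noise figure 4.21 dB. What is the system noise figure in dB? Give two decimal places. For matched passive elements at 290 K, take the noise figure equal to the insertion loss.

3.32 dB

Convert to linear (a loss of L dB is a gain of −L dB): F_i = 10^(NF_i/10), G_i = 10^(G_i,dB/10)
  Stage 1: F_1 = 10^(2.49/10) = 1.774, G_1 = 10^(−2.49/10) = 0.5636
  Stage 2: F_2 = 10^(0.677/10) = 1.169, G_2 = 10^(16.0/10) = 39.81
  Stage 3: F_3 = 10^(4.21/10) = 2.636, G_3 = 10^(17.3/10) = 53.70
Friis cascade:
  F = 1.774 + (1.169 − 1)/0.5636 + (2.636 − 1)/22.44 = 2.146
NF = 10 log₁₀(2.146) = 3.32 dB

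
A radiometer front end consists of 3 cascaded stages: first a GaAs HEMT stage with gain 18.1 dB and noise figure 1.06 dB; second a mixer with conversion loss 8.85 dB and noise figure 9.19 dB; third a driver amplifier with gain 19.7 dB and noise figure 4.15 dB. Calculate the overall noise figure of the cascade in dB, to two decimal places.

1.99 dB

Convert to linear (a loss of L dB is a gain of −L dB): F_i = 10^(NF_i/10), G_i = 10^(G_i,dB/10)
  Stage 1: F_1 = 10^(1.06/10) = 1.276, G_1 = 10^(18.1/10) = 64.57
  Stage 2: F_2 = 10^(9.19/10) = 8.299, G_2 = 10^(−8.85/10) = 0.1303
  Stage 3: F_3 = 10^(4.15/10) = 2.600, G_3 = 10^(19.7/10) = 93.33
Friis cascade:
  F = 1.276 + (8.299 − 1)/64.57 + (2.600 − 1)/8.414 = 1.580
NF = 10 log₁₀(1.580) = 1.99 dB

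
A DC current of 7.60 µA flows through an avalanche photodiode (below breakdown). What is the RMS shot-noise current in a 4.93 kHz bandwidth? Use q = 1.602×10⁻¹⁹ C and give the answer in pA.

110 pA

I_n = √(2qI·B)
2qI·B = 2 × 1.602×10⁻¹⁹ × 7.60×10⁻⁶ × 4.93×10³ = 1.20×10⁻²⁰ A²
I_n = √(1.20×10⁻²⁰) = 1.10×10⁻¹⁰ A = 110 pA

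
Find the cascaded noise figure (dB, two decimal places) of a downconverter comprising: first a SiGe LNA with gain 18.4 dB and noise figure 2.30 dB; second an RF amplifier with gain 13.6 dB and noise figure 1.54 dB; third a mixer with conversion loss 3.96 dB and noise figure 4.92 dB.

Convert to linear (a loss of L dB is a gain of −L dB): F_i = 10^(NF_i/10), G_i = 10^(G_i,dB/10)
  Stage 1: F_1 = 10^(2.30/10) = 1.698, G_1 = 10^(18.4/10) = 69.18
  Stage 2: F_2 = 10^(1.54/10) = 1.426, G_2 = 10^(13.6/10) = 22.91
  Stage 3: F_3 = 10^(4.92/10) = 3.105, G_3 = 10^(−3.96/10) = 0.4018
Friis cascade:
  F = 1.698 + (1.426 − 1)/69.18 + (3.105 − 1)/1585 = 1.706
NF = 10 log₁₀(1.706) = 2.32 dB

2.32 dB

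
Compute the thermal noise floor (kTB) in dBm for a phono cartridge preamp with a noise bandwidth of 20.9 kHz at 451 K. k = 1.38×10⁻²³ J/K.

P_n = kTB = 1.38×10⁻²³ × 451 × 2.09×10⁴ = 1.30×10⁻¹⁶ W
In dBm: 10 log₁₀(1.30×10⁻¹⁶ / 10⁻³) = −128.9 dBm

−128.9 dBm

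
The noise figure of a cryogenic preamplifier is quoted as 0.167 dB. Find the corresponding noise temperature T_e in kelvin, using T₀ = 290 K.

11.4 K

F = 10^(0.167/10) = 1.0392
T_e = (F − 1)·T₀ = (1.0392 − 1) × 290 = 11.4 K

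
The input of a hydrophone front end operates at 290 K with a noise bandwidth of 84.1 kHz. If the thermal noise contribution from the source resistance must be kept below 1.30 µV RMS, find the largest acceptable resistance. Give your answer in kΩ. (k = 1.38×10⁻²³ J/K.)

1.26 kΩ

Johnson–Nyquist: V_n = √(4kTRB) ⇒ R = V_n² / (4kTB)
4kTB = 4 × 1.38×10⁻²³ × 290 × 8.41×10⁴ = 1.35×10⁻¹⁵
R = (1.30×10⁻⁶)² / 1.35×10⁻¹⁵ = 1.26×10³ Ω = 1.26 kΩ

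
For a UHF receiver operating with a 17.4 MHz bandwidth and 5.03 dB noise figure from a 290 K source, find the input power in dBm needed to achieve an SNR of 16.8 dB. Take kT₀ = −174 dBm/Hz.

−79.8 dBm

Sensitivity = −174 + 10 log₁₀(B) + NF + SNR_min
= −174 + 72.41 + 5.03 + 16.8
= −79.76 dBm → −79.8 dBm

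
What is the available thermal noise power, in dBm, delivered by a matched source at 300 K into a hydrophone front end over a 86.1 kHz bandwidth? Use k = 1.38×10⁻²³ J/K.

P_n = kTB = 1.38×10⁻²³ × 300 × 8.61×10⁴ = 3.56×10⁻¹⁶ W
In dBm: 10 log₁₀(3.56×10⁻¹⁶ / 10⁻³) = −124.5 dBm

−124.5 dBm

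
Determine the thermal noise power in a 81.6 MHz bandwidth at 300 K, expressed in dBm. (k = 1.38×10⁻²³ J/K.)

P_n = kTB = 1.38×10⁻²³ × 300 × 8.16×10⁷ = 3.38×10⁻¹³ W
In dBm: 10 log₁₀(3.38×10⁻¹³ / 10⁻³) = −94.7 dBm

−94.7 dBm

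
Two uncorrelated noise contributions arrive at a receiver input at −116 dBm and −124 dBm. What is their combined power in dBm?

Convert to linear, add, convert back:
P₁ = 2.51×10⁻¹⁵ W, P₂ = 3.98×10⁻¹⁶ W
P_tot = 2.91×10⁻¹⁵ W → 10 log₁₀(P_tot / 10⁻³) = −115.4 dBm

−115.4 dBm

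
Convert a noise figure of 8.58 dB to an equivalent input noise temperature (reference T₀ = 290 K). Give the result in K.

F = 10^(8.58/10) = 7.21107
T_e = (F − 1)·T₀ = (7.21107 − 1) × 290 = 1801 K

1801 K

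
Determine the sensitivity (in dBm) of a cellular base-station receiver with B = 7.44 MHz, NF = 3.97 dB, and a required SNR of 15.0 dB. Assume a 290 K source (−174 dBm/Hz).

−86.3 dBm

Sensitivity = −174 + 10 log₁₀(B) + NF + SNR_min
= −174 + 68.72 + 3.97 + 15.0
= −86.31 dBm → −86.3 dBm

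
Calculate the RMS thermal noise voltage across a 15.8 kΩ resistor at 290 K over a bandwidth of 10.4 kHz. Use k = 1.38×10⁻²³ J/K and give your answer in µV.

V_n = √(4kTRB)
4kTRB = 4 × 1.38×10⁻²³ × 290 × 1.58×10⁴ × 1.04×10⁴ = 2.63×10⁻¹² V²
V_n = √(2.63×10⁻¹²) = 1.62×10⁻⁶ V = 1.62 µV

1.62 µV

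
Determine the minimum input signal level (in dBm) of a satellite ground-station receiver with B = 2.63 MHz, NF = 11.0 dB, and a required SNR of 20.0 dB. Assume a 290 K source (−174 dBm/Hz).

−78.8 dBm

Sensitivity = −174 + 10 log₁₀(B) + NF + SNR_min
= −174 + 64.2 + 11.0 + 20.0
= −78.8 dBm → −78.8 dBm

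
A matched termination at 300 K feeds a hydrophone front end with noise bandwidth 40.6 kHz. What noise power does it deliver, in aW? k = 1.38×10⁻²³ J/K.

168 aW

P_n = kTB = 1.38×10⁻²³ × 300 × 4.06×10⁴ = 1.68×10⁻¹⁶ W = 168 aW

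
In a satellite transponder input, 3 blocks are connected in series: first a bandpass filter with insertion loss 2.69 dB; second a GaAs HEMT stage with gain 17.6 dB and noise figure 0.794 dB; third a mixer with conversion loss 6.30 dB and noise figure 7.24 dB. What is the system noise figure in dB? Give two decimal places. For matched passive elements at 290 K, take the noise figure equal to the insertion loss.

Convert to linear (a loss of L dB is a gain of −L dB): F_i = 10^(NF_i/10), G_i = 10^(G_i,dB/10)
  Stage 1: F_1 = 10^(2.69/10) = 1.858, G_1 = 10^(−2.69/10) = 0.5383
  Stage 2: F_2 = 10^(0.794/10) = 1.201, G_2 = 10^(17.6/10) = 57.54
  Stage 3: F_3 = 10^(7.24/10) = 5.297, G_3 = 10^(−6.30/10) = 0.2344
Friis cascade:
  F = 1.858 + (1.201 − 1)/0.5383 + (5.297 − 1)/30.97 = 2.369
NF = 10 log₁₀(2.369) = 3.75 dB

3.75 dB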